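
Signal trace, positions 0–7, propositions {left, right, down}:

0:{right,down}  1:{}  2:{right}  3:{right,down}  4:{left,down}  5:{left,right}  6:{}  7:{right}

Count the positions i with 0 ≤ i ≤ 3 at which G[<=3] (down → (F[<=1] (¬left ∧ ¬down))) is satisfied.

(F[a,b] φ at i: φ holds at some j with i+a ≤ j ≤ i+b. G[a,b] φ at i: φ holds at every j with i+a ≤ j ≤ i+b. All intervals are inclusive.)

0

Evaluate at each i in [0,3]:
  i=0: ✗ (fails at j=3)
  i=1: ✗ (fails at j=3)
  i=2: ✗ (fails at j=3)
  i=3: ✗ (fails at j=3)
Positions where it holds: {} → 0.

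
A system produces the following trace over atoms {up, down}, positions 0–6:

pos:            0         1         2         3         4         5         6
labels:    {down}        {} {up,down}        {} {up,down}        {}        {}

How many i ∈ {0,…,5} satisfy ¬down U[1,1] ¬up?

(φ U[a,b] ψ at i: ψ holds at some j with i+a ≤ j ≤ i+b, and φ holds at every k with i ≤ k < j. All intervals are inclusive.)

1

Evaluate at each i in [0,5]:
  i=0: ✗ (lhs fails at k=0 before rhs at j=1)
  i=1: ✗ (no rhs in [2,2])
  i=2: ✗ (lhs fails at k=2 before rhs at j=3)
  i=3: ✗ (no rhs in [4,4])
  i=4: ✗ (lhs fails at k=4 before rhs at j=5)
  i=5: ✓ (rhs at j=6; lhs holds on [5,5])
Positions where it holds: {5} → 1.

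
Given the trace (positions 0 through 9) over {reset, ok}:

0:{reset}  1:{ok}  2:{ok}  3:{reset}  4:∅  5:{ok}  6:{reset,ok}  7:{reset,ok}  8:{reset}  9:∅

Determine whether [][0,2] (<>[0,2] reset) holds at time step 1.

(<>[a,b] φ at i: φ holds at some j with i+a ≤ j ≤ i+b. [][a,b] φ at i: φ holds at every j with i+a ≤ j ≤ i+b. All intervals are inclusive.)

Check <>[0,2] reset at every j in [1,3]:
  j=1: holds (witness at 3)
  j=2: holds (witness at 3)
  j=3: holds (witness at 3)
All positions satisfy it → formula holds.

Yes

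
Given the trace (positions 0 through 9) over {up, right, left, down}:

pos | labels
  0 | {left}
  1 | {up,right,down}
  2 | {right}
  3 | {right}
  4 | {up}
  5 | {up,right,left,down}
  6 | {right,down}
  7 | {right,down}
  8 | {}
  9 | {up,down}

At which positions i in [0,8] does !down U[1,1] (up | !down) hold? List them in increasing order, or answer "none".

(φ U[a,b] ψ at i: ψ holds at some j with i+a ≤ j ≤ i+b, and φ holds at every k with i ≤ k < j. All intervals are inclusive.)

0, 2, 3, 4, 8

Evaluate at each i in [0,8]:
  i=0: ✓ (rhs at j=1; lhs holds on [0,0])
  i=1: ✗ (lhs fails at k=1 before rhs at j=2)
  i=2: ✓ (rhs at j=3; lhs holds on [2,2])
  i=3: ✓ (rhs at j=4; lhs holds on [3,3])
  i=4: ✓ (rhs at j=5; lhs holds on [4,4])
  i=5: ✗ (no rhs in [6,6])
  i=6: ✗ (no rhs in [7,7])
  i=7: ✗ (lhs fails at k=7 before rhs at j=8)
  i=8: ✓ (rhs at j=9; lhs holds on [8,8])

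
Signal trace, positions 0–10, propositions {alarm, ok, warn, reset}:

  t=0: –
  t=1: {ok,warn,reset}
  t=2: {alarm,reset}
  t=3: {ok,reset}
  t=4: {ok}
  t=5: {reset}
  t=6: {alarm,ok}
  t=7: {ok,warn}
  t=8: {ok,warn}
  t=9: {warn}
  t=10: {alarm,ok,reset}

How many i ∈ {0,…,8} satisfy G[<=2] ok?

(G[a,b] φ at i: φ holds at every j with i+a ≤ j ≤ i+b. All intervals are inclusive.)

Evaluate at each i in [0,8]:
  i=0: ✗ (fails at j=0)
  i=1: ✗ (fails at j=2)
  i=2: ✗ (fails at j=2)
  i=3: ✗ (fails at j=5)
  i=4: ✗ (fails at j=5)
  i=5: ✗ (fails at j=5)
  i=6: ✓ (all of [6,8])
  i=7: ✗ (fails at j=9)
  i=8: ✗ (fails at j=9)
Positions where it holds: {6} → 1.

1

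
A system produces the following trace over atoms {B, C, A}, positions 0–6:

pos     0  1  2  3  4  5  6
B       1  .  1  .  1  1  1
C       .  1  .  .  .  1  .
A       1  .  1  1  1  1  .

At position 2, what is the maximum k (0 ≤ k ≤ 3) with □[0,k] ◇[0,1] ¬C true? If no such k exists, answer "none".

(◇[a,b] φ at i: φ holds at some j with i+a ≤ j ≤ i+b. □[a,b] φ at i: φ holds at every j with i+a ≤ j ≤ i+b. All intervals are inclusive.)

◇[0,1] ¬C must hold from j=2 onward; find where it first fails.
  j=2: holds
  j=3: holds
  j=4: holds
  j=5: holds
Holds through j=5; largest k = 3.

3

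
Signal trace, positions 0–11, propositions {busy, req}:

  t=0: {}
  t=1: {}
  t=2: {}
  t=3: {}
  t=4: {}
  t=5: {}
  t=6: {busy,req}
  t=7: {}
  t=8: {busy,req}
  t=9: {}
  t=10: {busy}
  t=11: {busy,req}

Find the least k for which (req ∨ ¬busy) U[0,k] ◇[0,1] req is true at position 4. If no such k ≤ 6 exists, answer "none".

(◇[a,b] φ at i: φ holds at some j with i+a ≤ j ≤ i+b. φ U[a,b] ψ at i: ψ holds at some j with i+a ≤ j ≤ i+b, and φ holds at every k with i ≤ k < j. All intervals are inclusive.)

1

Need earliest j ≥ 4 with ◇[0,1] req, and (req ∨ ¬busy) at every k in [4,j-1].
  j=4: rhs fails.
  j=5: rhs holds; lhs holds on [4,4]. k = 1.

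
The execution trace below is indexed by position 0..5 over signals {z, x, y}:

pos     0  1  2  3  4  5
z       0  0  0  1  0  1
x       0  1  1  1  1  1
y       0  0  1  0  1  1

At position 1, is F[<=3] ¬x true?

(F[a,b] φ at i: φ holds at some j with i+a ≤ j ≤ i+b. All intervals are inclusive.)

No

Check ¬x at each j in [1,4]:
  j=1: false
  j=2: false
  j=3: false
  j=4: false
No position in the window satisfies it → formula fails.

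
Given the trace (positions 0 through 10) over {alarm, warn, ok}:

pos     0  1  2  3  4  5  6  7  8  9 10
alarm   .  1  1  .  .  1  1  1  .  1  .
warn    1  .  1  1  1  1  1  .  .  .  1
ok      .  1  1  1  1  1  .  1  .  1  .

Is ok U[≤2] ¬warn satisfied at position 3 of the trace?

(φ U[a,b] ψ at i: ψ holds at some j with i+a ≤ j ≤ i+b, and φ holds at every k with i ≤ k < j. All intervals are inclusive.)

False

Need some j in [3,5] with ¬warn, and ok at every k in [3,j-1].
  j=3: ¬warn false.
  j=4: ¬warn false.
  j=5: ¬warn false.
No j in the window works → until fails.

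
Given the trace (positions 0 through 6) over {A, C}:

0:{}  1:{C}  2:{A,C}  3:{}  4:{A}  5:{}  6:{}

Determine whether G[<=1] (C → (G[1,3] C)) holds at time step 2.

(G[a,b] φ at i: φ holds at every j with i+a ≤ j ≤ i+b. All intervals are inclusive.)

False

Check (C → (G[1,3] C)) at every j in [2,3]:
  j=2: antecedent true; consequent fails at 3 → ✗
  j=3: antecedent false → ✓
Fails at j=2 → formula fails.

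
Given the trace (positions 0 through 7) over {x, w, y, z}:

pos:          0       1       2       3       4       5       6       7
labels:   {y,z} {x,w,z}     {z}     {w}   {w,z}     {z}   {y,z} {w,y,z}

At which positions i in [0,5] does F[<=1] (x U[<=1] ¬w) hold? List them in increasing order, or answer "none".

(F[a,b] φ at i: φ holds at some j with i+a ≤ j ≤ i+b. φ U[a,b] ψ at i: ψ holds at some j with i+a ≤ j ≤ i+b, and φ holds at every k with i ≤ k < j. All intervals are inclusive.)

Evaluate at each i in [0,5]:
  i=0: ✓ (witness j=0)
  i=1: ✓ (witness j=1)
  i=2: ✓ (witness j=2)
  i=3: ✗ (none in [3,4])
  i=4: ✓ (witness j=5)
  i=5: ✓ (witness j=5)

0, 1, 2, 4, 5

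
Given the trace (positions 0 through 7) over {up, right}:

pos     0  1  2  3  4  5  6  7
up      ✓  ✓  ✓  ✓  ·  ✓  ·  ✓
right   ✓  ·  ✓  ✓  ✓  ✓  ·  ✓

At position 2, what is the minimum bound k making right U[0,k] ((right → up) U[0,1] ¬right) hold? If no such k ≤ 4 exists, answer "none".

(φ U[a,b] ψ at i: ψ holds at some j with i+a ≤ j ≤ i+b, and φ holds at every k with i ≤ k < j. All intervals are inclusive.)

Need earliest j ≥ 2 with ((right → up) U[0,1] ¬right), and right at every k in [2,j-1].
  j=2: rhs fails.
  j=3: rhs fails.
  j=4: rhs fails.
  j=5: rhs holds; lhs holds on [2,4]. k = 3.

3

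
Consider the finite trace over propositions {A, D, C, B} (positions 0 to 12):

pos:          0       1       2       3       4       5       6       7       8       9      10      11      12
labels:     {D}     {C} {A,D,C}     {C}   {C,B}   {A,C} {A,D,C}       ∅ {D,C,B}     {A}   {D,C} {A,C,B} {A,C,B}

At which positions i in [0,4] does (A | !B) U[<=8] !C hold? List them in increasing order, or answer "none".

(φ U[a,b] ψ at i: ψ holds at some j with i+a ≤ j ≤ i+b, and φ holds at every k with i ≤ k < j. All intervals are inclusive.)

Evaluate at each i in [0,4]:
  i=0: ✓ (rhs at j=0)
  i=1: ✗ (lhs fails at k=4 before rhs at j=7)
  i=2: ✗ (lhs fails at k=4 before rhs at j=7)
  i=3: ✗ (lhs fails at k=4 before rhs at j=7)
  i=4: ✗ (lhs fails at k=4 before rhs at j=7)

0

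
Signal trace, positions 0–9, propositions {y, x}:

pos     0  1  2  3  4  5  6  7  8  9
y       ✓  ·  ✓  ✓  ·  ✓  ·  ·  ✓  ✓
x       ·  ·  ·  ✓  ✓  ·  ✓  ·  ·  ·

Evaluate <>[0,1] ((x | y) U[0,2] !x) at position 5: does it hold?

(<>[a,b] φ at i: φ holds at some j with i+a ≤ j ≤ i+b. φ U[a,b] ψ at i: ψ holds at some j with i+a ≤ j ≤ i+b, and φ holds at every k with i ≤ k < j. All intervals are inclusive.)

Yes

Check ((x | y) U[0,2] !x) at each j in [5,6]:
  j=5: holds
  j=6: holds
Found at j=5 → formula holds.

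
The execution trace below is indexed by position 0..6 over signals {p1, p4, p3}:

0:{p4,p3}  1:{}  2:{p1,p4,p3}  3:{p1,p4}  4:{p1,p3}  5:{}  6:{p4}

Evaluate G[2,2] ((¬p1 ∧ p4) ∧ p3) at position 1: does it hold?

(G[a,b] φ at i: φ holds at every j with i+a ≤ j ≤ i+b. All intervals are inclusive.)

No

Check ((¬p1 ∧ p4) ∧ p3) at every j in [3,3]:
  j=3: false
Fails at j=3 → formula fails.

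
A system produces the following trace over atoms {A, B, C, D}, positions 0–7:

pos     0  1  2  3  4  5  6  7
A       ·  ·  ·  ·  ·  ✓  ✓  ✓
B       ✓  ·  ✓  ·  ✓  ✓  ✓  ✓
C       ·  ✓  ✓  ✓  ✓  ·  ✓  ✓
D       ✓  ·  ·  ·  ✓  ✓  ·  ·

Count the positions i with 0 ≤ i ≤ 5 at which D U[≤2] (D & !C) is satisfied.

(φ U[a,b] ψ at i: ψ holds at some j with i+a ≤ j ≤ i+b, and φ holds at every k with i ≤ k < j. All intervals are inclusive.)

Evaluate at each i in [0,5]:
  i=0: ✓ (rhs at j=0)
  i=1: ✗ (no rhs in [1,3])
  i=2: ✗ (no rhs in [2,4])
  i=3: ✗ (lhs fails at k=3 before rhs at j=5)
  i=4: ✓ (rhs at j=5; lhs holds on [4,4])
  i=5: ✓ (rhs at j=5)
Positions where it holds: {0, 4, 5} → 3.

3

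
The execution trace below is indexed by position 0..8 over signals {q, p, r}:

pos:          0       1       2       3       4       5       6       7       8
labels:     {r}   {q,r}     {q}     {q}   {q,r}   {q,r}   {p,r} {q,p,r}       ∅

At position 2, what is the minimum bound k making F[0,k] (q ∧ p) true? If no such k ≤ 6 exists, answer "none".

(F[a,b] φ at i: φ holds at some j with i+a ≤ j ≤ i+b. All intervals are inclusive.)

Scan j = 2,3,… for (q ∧ p):
  j=2: fails
  j=3: fails
  j=4: fails
  j=5: fails
  j=6: fails
  j=7: holds
First hit at j=7, so smallest k = 7-2 = 5.

5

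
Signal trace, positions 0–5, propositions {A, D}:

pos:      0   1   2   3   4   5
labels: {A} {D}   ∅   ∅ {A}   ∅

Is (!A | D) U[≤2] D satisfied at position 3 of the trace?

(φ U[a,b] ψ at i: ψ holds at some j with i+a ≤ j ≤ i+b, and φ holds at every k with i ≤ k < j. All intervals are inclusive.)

Need some j in [3,5] with D, and (!A | D) at every k in [3,j-1].
  j=3: D false.
  j=4: D false.
  j=5: D false.
No j in the window works → until fails.

Does not hold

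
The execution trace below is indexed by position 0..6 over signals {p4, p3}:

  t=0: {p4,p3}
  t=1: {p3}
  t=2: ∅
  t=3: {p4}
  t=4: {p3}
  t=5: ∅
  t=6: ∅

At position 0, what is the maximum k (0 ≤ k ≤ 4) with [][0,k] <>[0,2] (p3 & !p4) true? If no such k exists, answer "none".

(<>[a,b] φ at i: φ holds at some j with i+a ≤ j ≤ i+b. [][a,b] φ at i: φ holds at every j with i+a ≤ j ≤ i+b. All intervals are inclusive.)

<>[0,2] (p3 & !p4) must hold from j=0 onward; find where it first fails.
  j=0: holds
  j=1: holds
  j=2: holds
  j=3: holds
  j=4: holds
Holds through j=4; largest k = 4.

4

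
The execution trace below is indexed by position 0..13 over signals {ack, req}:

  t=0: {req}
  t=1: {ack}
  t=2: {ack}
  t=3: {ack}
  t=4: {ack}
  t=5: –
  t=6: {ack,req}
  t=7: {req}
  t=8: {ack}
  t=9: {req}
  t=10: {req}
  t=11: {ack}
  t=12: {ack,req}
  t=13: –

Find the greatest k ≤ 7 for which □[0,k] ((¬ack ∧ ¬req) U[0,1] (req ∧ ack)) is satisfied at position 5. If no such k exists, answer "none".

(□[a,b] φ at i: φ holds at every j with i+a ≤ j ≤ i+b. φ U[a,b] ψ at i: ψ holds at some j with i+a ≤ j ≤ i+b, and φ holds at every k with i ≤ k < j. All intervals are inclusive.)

((¬ack ∧ ¬req) U[0,1] (req ∧ ack)) must hold from j=5 onward; find where it first fails.
  j=5: holds
  j=6: holds
  j=7: fails
Holds on [5,6], so largest k = 1.

1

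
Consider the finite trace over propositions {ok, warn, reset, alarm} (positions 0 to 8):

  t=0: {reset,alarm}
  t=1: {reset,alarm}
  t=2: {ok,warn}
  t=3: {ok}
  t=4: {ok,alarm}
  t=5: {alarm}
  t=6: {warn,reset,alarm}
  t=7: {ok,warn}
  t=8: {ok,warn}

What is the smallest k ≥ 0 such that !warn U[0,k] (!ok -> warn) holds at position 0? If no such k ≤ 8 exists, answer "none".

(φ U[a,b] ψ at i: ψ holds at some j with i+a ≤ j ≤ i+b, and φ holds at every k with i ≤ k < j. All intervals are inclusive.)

Need earliest j ≥ 0 with (!ok -> warn), and !warn at every k in [0,j-1].
  j=0: rhs fails.
  j=1: rhs fails.
  j=2: rhs holds; lhs holds on [0,1]. k = 2.

2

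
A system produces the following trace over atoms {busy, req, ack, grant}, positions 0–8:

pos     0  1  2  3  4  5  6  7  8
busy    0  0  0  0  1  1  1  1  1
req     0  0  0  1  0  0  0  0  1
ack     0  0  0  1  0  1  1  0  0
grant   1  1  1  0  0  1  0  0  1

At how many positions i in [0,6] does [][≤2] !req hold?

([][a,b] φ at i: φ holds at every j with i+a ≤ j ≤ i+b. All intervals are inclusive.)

Evaluate at each i in [0,6]:
  i=0: ✓ (all of [0,2])
  i=1: ✗ (fails at j=3)
  i=2: ✗ (fails at j=3)
  i=3: ✗ (fails at j=3)
  i=4: ✓ (all of [4,6])
  i=5: ✓ (all of [5,7])
  i=6: ✗ (fails at j=8)
Positions where it holds: {0, 4, 5} → 3.

3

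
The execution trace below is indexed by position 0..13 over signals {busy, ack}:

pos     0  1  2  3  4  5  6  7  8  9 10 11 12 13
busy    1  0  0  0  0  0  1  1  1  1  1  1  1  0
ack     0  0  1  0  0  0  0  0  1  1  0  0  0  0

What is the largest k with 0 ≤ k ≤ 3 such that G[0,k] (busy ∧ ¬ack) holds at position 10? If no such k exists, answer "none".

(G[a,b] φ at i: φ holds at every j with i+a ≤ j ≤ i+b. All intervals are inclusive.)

2

(busy ∧ ¬ack) must hold from j=10 onward; find where it first fails.
  j=10: holds
  j=11: holds
  j=12: holds
  j=13: fails
Holds on [10,12], so largest k = 2.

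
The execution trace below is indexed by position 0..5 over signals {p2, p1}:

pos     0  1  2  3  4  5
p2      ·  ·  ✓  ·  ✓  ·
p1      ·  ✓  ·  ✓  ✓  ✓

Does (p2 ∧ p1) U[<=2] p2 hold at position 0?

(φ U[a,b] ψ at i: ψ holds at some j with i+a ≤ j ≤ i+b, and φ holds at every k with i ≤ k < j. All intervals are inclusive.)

False

Need some j in [0,2] with p2, and (p2 ∧ p1) at every k in [0,j-1].
  j=0: p2 false.
  j=1: p2 false.
  j=2: p2 holds, but (p2 ∧ p1) fails at k=0 → not this j.
No j in the window works → until fails.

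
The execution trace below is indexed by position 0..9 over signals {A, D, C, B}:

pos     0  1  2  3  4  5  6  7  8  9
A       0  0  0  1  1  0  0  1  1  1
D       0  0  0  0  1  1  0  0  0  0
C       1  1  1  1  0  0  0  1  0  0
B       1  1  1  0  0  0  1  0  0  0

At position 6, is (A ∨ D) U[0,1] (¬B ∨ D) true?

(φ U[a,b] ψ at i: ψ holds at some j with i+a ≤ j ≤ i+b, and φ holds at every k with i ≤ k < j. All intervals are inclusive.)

Need some j in [6,7] with (¬B ∨ D), and (A ∨ D) at every k in [6,j-1].
  j=6: (¬B ∨ D) false.
  j=7: (¬B ∨ D) holds, but (A ∨ D) fails at k=6 → not this j.
No j in the window works → until fails.

No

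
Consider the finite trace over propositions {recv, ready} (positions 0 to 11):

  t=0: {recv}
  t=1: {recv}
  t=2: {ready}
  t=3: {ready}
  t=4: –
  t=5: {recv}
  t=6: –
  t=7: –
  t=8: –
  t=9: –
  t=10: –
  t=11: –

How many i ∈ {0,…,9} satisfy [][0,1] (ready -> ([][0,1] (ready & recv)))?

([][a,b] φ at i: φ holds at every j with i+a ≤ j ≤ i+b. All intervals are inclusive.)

7

Evaluate at each i in [0,9]:
  i=0: ✓ (all of [0,1])
  i=1: ✗ (fails at j=2)
  i=2: ✗ (fails at j=2)
  i=3: ✗ (fails at j=3)
  i=4: ✓ (all of [4,5])
  i=5: ✓ (all of [5,6])
  i=6: ✓ (all of [6,7])
  i=7: ✓ (all of [7,8])
  i=8: ✓ (all of [8,9])
  i=9: ✓ (all of [9,10])
Positions where it holds: {0, 4, 5, 6, 7, 8, 9} → 7.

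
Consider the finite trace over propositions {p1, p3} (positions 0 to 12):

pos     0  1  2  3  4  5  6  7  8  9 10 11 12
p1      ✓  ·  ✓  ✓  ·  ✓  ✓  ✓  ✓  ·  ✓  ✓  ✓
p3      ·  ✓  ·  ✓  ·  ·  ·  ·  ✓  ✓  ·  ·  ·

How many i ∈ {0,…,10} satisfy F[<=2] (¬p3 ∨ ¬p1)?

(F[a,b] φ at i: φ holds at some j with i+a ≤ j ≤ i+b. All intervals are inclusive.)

Evaluate at each i in [0,10]:
  i=0: ✓ (witness j=0)
  i=1: ✓ (witness j=1)
  i=2: ✓ (witness j=2)
  i=3: ✓ (witness j=4)
  i=4: ✓ (witness j=4)
  i=5: ✓ (witness j=5)
  i=6: ✓ (witness j=6)
  i=7: ✓ (witness j=7)
  i=8: ✓ (witness j=9)
  i=9: ✓ (witness j=9)
  i=10: ✓ (witness j=10)
Positions where it holds: {0, 1, 2, 3, 4, 5, 6, 7, 8, 9, 10} → 11.

11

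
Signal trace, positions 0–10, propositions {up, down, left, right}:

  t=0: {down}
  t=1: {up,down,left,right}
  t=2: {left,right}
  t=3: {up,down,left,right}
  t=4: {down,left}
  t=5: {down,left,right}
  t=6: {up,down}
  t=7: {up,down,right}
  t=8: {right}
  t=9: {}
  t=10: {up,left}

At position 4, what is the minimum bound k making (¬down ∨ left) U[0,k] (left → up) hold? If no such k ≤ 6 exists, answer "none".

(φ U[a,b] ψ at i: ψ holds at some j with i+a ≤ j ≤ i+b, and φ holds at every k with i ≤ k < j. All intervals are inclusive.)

Need earliest j ≥ 4 with (left → up), and (¬down ∨ left) at every k in [4,j-1].
  j=4: rhs fails.
  j=5: rhs fails.
  j=6: rhs holds; lhs holds on [4,5]. k = 2.

2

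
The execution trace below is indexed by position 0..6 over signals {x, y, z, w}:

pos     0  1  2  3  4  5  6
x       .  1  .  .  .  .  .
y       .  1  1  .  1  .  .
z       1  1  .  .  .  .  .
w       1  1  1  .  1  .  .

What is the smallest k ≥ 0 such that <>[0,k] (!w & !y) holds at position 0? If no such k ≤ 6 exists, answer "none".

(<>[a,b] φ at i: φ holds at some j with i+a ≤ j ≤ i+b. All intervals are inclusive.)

Scan j = 0,1,… for (!w & !y):
  j=0: fails
  j=1: fails
  j=2: fails
  j=3: holds
First hit at j=3, so smallest k = 3-0 = 3.

3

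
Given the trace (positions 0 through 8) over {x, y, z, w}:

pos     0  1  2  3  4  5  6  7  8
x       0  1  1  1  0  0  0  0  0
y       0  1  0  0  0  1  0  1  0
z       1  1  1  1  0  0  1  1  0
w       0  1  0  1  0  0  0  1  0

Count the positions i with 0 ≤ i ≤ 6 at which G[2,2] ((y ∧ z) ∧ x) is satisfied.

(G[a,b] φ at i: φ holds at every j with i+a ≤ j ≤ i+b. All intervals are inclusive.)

Evaluate at each i in [0,6]:
  i=0: ✗ (fails at j=2)
  i=1: ✗ (fails at j=3)
  i=2: ✗ (fails at j=4)
  i=3: ✗ (fails at j=5)
  i=4: ✗ (fails at j=6)
  i=5: ✗ (fails at j=7)
  i=6: ✗ (fails at j=8)
Positions where it holds: {} → 0.

0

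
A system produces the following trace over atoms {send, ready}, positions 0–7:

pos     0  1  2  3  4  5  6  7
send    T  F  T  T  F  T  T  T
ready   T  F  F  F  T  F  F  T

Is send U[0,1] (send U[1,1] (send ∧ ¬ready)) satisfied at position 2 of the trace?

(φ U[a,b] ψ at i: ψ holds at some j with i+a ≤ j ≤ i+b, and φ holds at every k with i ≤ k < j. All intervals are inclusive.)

True

Need some j in [2,3] with (send U[1,1] (send ∧ ¬ready)), and send at every k in [2,j-1].
  j=2: (send U[1,1] (send ∧ ¬ready)) holds; no prefix to check → satisfied.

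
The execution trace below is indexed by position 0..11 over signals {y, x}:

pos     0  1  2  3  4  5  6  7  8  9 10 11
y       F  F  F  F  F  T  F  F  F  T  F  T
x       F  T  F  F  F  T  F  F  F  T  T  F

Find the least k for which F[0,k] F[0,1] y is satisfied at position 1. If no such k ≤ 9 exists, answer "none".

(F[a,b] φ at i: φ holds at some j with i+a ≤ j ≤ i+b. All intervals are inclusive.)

3

Scan j = 1,2,… for F[0,1] y:
  j=1: fails
  j=2: fails
  j=3: fails
  j=4: holds
First hit at j=4, so smallest k = 4-1 = 3.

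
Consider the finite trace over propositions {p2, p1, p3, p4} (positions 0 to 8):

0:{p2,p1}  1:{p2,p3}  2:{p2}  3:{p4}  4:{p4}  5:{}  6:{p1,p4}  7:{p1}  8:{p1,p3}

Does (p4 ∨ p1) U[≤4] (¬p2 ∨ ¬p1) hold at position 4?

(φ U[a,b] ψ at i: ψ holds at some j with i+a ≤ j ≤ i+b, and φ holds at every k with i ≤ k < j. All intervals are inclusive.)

Yes

Need some j in [4,8] with (¬p2 ∨ ¬p1), and (p4 ∨ p1) at every k in [4,j-1].
  j=4: (¬p2 ∨ ¬p1) holds; no prefix to check → satisfied.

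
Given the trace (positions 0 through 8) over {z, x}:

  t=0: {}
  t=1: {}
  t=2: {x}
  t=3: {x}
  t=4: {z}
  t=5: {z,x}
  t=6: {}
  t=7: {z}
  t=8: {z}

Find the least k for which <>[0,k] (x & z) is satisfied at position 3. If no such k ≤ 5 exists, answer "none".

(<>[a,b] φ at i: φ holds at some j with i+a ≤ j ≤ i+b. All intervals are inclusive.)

Scan j = 3,4,… for (x & z):
  j=3: fails
  j=4: fails
  j=5: holds
First hit at j=5, so smallest k = 5-3 = 2.

2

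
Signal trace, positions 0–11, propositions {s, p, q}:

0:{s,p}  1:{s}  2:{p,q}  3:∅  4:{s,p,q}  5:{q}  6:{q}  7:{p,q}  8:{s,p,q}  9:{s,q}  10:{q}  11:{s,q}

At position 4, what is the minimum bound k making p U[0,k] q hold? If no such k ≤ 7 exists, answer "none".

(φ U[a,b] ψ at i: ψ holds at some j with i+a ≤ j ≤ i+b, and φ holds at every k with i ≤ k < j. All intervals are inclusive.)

0

Need earliest j ≥ 4 with q, and p at every k in [4,j-1].
  j=4: rhs holds (empty prefix). k = 0.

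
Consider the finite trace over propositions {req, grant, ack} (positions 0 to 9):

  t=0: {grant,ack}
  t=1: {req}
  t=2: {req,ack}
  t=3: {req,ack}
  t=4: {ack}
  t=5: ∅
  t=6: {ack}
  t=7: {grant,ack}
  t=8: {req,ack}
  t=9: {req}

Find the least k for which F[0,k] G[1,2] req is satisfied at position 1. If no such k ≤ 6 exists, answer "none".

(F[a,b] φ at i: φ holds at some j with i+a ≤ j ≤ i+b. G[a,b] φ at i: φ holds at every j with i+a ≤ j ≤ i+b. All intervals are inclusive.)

0

Scan j = 1,2,… for G[1,2] req:
  j=1: holds
First hit at j=1, so smallest k = 1-1 = 0.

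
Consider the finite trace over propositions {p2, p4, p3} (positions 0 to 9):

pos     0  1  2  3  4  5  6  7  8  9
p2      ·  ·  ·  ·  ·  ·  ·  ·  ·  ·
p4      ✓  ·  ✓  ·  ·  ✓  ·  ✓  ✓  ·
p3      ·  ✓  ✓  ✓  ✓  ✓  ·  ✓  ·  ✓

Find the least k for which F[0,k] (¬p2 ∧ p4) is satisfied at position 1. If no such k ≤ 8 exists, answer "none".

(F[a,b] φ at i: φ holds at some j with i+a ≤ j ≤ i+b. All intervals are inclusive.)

Scan j = 1,2,… for (¬p2 ∧ p4):
  j=1: fails
  j=2: holds
First hit at j=2, so smallest k = 2-1 = 1.

1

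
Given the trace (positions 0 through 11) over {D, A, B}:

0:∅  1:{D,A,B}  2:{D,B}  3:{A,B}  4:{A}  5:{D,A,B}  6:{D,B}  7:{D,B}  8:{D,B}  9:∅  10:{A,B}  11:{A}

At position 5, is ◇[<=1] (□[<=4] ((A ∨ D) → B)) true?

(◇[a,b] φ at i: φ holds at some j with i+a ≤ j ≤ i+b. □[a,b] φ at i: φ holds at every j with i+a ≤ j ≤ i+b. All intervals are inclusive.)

True

Check □[<=4] ((A ∨ D) → B) at each j in [5,6]:
  j=5: holds on [5,9]
  j=6: holds on [6,10]
Found at j=5 → formula holds.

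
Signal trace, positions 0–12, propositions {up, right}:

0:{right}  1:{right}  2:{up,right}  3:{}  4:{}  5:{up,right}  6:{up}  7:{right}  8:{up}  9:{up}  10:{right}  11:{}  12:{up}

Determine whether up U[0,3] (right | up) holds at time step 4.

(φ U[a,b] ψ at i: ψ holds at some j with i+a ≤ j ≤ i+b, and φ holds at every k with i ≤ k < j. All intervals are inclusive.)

No

Need some j in [4,7] with (right | up), and up at every k in [4,j-1].
  j=4: (right | up) false.
  j=5: (right | up) holds, but up fails at k=4 → not this j.
  j=6: (right | up) holds, but up fails at k=4 → not this j.
  j=7: (right | up) holds, but up fails at k=4 → not this j.
No j in the window works → until fails.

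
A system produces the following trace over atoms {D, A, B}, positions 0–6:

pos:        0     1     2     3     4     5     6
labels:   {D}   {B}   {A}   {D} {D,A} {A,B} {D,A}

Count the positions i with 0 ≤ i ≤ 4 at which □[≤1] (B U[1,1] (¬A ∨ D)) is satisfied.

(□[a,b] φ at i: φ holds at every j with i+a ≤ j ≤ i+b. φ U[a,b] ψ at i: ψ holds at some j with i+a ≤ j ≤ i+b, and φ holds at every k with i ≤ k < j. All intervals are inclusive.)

Evaluate at each i in [0,4]:
  i=0: ✗ (fails at j=0)
  i=1: ✗ (fails at j=1)
  i=2: ✗ (fails at j=2)
  i=3: ✗ (fails at j=3)
  i=4: ✗ (fails at j=4)
Positions where it holds: {} → 0.

0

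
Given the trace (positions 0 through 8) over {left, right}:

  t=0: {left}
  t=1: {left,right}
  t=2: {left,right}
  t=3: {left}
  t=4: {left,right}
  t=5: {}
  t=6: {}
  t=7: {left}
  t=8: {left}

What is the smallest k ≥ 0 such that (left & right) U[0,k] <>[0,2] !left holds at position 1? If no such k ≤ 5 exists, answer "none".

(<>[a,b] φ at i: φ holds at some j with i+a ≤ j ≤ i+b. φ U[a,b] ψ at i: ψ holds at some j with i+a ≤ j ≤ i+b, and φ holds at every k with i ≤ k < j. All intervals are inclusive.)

2

Need earliest j ≥ 1 with <>[0,2] !left, and (left & right) at every k in [1,j-1].
  j=1: rhs fails.
  j=2: rhs fails.
  j=3: rhs holds; lhs holds on [1,2]. k = 2.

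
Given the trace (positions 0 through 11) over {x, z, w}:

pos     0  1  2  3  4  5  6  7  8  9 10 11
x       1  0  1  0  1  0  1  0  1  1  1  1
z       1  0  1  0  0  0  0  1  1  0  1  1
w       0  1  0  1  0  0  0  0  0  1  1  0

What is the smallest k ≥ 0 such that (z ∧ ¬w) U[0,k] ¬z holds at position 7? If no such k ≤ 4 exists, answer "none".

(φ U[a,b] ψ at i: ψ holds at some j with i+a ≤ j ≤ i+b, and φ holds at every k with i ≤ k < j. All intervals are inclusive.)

Need earliest j ≥ 7 with ¬z, and (z ∧ ¬w) at every k in [7,j-1].
  j=7: rhs fails.
  j=8: rhs fails.
  j=9: rhs holds; lhs holds on [7,8]. k = 2.

2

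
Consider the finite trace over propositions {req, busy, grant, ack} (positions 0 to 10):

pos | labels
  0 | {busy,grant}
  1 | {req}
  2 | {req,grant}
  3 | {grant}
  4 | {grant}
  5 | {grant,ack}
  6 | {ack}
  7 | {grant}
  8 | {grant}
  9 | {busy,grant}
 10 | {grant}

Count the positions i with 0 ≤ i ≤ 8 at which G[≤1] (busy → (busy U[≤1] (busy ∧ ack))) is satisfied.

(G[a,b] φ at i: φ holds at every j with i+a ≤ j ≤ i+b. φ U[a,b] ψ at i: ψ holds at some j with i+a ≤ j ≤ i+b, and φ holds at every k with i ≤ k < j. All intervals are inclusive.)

Evaluate at each i in [0,8]:
  i=0: ✗ (fails at j=0)
  i=1: ✓ (all of [1,2])
  i=2: ✓ (all of [2,3])
  i=3: ✓ (all of [3,4])
  i=4: ✓ (all of [4,5])
  i=5: ✓ (all of [5,6])
  i=6: ✓ (all of [6,7])
  i=7: ✓ (all of [7,8])
  i=8: ✗ (fails at j=9)
Positions where it holds: {1, 2, 3, 4, 5, 6, 7} → 7.

7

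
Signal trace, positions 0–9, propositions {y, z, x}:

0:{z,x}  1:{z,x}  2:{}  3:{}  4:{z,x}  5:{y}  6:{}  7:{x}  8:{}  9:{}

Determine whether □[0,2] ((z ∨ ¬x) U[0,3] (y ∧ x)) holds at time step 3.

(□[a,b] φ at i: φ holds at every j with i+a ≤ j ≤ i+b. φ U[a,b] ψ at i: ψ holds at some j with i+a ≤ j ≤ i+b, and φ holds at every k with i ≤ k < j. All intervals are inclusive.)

Check ((z ∨ ¬x) U[0,3] (y ∧ x)) at every j in [3,5]:
  j=3: fails
  j=4: fails
  j=5: fails
Fails at j=3 → formula fails.

Does not hold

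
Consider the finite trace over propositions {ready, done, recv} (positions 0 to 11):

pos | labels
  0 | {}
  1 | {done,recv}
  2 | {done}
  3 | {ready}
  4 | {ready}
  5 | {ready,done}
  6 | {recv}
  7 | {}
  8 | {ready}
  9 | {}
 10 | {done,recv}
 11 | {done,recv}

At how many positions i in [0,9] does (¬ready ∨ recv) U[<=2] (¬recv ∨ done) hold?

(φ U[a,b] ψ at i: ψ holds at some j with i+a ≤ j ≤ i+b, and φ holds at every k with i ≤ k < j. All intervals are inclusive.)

10

Evaluate at each i in [0,9]:
  i=0: ✓ (rhs at j=0)
  i=1: ✓ (rhs at j=1)
  i=2: ✓ (rhs at j=2)
  i=3: ✓ (rhs at j=3)
  i=4: ✓ (rhs at j=4)
  i=5: ✓ (rhs at j=5)
  i=6: ✓ (rhs at j=7; lhs holds on [6,6])
  i=7: ✓ (rhs at j=7)
  i=8: ✓ (rhs at j=8)
  i=9: ✓ (rhs at j=9)
Positions where it holds: {0, 1, 2, 3, 4, 5, 6, 7, 8, 9} → 10.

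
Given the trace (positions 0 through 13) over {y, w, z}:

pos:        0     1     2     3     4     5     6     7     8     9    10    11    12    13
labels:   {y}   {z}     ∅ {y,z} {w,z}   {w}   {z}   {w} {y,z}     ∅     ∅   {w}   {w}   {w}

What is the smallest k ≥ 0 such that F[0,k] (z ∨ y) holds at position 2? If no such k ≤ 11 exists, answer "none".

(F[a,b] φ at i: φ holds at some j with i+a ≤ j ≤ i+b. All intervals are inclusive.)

1

Scan j = 2,3,… for (z ∨ y):
  j=2: fails
  j=3: holds
First hit at j=3, so smallest k = 3-2 = 1.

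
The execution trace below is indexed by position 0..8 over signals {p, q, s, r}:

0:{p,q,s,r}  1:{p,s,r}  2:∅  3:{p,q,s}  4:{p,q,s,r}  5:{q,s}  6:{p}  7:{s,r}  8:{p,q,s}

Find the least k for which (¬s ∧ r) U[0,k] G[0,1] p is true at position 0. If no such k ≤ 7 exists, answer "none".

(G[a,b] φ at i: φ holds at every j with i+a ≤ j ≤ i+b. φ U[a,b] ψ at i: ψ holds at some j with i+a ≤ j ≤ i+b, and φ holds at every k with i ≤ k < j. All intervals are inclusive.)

0

Need earliest j ≥ 0 with G[0,1] p, and (¬s ∧ r) at every k in [0,j-1].
  j=0: rhs holds (empty prefix). k = 0.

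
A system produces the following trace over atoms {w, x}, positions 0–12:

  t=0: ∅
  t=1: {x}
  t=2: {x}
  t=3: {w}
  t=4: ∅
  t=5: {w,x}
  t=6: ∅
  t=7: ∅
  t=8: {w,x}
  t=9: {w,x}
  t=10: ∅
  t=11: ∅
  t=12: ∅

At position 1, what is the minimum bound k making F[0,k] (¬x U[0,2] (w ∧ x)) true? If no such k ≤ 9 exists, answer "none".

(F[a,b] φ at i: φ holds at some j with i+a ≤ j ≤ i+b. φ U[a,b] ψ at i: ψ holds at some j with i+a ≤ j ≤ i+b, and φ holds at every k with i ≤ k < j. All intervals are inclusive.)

2

Scan j = 1,2,… for (¬x U[0,2] (w ∧ x)):
  j=1: fails
  j=2: fails
  j=3: holds
First hit at j=3, so smallest k = 3-1 = 2.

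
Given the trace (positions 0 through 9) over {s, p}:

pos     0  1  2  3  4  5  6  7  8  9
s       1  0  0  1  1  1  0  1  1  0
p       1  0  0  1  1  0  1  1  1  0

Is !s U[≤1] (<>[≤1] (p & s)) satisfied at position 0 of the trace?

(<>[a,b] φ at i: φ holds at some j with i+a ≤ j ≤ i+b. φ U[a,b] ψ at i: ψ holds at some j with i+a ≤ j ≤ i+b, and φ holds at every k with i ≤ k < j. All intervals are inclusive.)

Need some j in [0,1] with <>[≤1] (p & s), and !s at every k in [0,j-1].
  j=0: <>[≤1] (p & s) holds; no prefix to check → satisfied.

Yes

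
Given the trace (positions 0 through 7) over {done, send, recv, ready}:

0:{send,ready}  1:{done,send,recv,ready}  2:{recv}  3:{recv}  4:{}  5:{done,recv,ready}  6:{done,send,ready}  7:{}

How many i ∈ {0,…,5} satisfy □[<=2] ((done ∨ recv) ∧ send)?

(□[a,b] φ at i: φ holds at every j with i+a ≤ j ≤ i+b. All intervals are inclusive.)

0

Evaluate at each i in [0,5]:
  i=0: ✗ (fails at j=0)
  i=1: ✗ (fails at j=2)
  i=2: ✗ (fails at j=2)
  i=3: ✗ (fails at j=3)
  i=4: ✗ (fails at j=4)
  i=5: ✗ (fails at j=5)
Positions where it holds: {} → 0.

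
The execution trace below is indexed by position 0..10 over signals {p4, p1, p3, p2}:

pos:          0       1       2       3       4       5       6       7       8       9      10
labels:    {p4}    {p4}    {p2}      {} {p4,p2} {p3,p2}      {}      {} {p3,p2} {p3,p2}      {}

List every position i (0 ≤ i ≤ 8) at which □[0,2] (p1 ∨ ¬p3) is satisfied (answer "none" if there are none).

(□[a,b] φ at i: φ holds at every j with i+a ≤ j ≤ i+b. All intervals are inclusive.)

Evaluate at each i in [0,8]:
  i=0: ✓ (all of [0,2])
  i=1: ✓ (all of [1,3])
  i=2: ✓ (all of [2,4])
  i=3: ✗ (fails at j=5)
  i=4: ✗ (fails at j=5)
  i=5: ✗ (fails at j=5)
  i=6: ✗ (fails at j=8)
  i=7: ✗ (fails at j=8)
  i=8: ✗ (fails at j=8)

0, 1, 2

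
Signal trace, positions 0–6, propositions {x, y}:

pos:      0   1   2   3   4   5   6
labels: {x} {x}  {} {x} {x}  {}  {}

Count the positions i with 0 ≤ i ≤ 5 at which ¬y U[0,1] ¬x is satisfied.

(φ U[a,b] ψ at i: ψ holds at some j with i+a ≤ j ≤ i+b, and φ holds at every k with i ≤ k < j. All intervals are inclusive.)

4

Evaluate at each i in [0,5]:
  i=0: ✗ (no rhs in [0,1])
  i=1: ✓ (rhs at j=2; lhs holds on [1,1])
  i=2: ✓ (rhs at j=2)
  i=3: ✗ (no rhs in [3,4])
  i=4: ✓ (rhs at j=5; lhs holds on [4,4])
  i=5: ✓ (rhs at j=5)
Positions where it holds: {1, 2, 4, 5} → 4.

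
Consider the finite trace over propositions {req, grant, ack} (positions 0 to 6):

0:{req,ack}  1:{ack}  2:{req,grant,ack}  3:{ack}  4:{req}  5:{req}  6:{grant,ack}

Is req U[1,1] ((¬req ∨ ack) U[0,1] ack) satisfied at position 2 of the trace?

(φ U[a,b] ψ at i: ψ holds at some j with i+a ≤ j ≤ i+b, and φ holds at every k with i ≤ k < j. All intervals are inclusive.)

Need some j in [3,3] with ((¬req ∨ ack) U[0,1] ack), and req at every k in [2,j-1].
  j=3: ((¬req ∨ ack) U[0,1] ack) holds; req holds at every k in [2,2] → satisfied.

True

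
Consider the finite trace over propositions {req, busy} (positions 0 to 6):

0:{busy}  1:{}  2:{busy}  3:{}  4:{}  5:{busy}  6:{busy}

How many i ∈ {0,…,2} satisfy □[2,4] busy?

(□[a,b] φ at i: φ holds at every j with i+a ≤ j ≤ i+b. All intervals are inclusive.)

Evaluate at each i in [0,2]:
  i=0: ✗ (fails at j=3)
  i=1: ✗ (fails at j=3)
  i=2: ✗ (fails at j=4)
Positions where it holds: {} → 0.

0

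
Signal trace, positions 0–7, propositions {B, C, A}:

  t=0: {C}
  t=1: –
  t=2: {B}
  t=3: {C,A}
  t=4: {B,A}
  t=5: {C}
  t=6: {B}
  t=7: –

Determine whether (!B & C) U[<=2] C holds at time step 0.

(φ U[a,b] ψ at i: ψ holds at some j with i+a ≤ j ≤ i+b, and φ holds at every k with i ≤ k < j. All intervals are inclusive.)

Holds

Need some j in [0,2] with C, and (!B & C) at every k in [0,j-1].
  j=0: C holds; no prefix to check → satisfied.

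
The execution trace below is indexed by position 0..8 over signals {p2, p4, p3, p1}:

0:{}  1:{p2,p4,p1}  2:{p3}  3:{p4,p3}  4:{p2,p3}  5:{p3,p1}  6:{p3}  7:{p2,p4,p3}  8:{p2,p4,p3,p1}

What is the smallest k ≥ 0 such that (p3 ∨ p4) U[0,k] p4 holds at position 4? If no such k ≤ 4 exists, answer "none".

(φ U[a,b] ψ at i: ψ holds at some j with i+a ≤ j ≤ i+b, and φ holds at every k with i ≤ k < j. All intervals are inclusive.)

Need earliest j ≥ 4 with p4, and (p3 ∨ p4) at every k in [4,j-1].
  j=4: rhs fails.
  j=5: rhs fails.
  j=6: rhs fails.
  j=7: rhs holds; lhs holds on [4,6]. k = 3.

3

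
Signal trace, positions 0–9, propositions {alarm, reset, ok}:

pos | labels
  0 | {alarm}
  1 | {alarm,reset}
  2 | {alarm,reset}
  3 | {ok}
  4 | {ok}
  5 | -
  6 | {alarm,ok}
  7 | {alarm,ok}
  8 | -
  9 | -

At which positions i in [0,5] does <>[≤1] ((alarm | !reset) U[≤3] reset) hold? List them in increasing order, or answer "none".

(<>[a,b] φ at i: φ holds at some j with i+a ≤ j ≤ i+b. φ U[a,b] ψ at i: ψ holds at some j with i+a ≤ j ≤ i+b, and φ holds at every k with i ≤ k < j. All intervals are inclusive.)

Evaluate at each i in [0,5]:
  i=0: ✓ (witness j=0)
  i=1: ✓ (witness j=1)
  i=2: ✓ (witness j=2)
  i=3: ✗ (none in [3,4])
  i=4: ✗ (none in [4,5])
  i=5: ✗ (none in [5,6])

0, 1, 2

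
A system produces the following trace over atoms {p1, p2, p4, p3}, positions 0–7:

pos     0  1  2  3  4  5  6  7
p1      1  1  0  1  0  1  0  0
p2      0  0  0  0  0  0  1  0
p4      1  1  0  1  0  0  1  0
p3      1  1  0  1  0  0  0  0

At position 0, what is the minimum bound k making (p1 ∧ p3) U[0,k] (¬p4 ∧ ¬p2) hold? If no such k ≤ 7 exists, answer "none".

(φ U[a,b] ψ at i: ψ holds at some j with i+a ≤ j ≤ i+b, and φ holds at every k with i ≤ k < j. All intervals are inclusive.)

Need earliest j ≥ 0 with (¬p4 ∧ ¬p2), and (p1 ∧ p3) at every k in [0,j-1].
  j=0: rhs fails.
  j=1: rhs fails.
  j=2: rhs holds; lhs holds on [0,1]. k = 2.

2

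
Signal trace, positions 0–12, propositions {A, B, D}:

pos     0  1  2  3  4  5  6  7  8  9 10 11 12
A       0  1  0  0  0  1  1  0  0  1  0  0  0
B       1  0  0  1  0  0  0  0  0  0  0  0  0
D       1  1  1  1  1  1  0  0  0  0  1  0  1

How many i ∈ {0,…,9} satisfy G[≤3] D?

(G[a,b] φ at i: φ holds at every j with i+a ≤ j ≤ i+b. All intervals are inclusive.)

Evaluate at each i in [0,9]:
  i=0: ✓ (all of [0,3])
  i=1: ✓ (all of [1,4])
  i=2: ✓ (all of [2,5])
  i=3: ✗ (fails at j=6)
  i=4: ✗ (fails at j=6)
  i=5: ✗ (fails at j=6)
  i=6: ✗ (fails at j=6)
  i=7: ✗ (fails at j=7)
  i=8: ✗ (fails at j=8)
  i=9: ✗ (fails at j=9)
Positions where it holds: {0, 1, 2} → 3.

3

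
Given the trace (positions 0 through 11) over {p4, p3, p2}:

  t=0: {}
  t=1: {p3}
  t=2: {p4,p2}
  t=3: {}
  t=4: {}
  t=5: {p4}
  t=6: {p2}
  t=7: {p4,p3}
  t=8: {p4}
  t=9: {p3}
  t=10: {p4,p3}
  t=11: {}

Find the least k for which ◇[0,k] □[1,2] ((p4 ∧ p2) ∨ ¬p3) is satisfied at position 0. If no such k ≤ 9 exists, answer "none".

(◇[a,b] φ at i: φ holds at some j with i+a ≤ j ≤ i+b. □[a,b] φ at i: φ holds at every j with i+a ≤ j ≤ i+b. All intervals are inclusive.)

Scan j = 0,1,… for □[1,2] ((p4 ∧ p2) ∨ ¬p3):
  j=0: fails
  j=1: holds
First hit at j=1, so smallest k = 1-0 = 1.

1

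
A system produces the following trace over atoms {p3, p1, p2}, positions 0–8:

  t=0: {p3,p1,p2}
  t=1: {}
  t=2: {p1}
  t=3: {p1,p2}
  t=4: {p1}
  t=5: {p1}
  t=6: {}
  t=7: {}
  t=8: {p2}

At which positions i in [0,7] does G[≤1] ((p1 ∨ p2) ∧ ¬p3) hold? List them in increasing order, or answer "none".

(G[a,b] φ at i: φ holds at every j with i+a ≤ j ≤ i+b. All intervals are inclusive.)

2, 3, 4

Evaluate at each i in [0,7]:
  i=0: ✗ (fails at j=0)
  i=1: ✗ (fails at j=1)
  i=2: ✓ (all of [2,3])
  i=3: ✓ (all of [3,4])
  i=4: ✓ (all of [4,5])
  i=5: ✗ (fails at j=6)
  i=6: ✗ (fails at j=6)
  i=7: ✗ (fails at j=7)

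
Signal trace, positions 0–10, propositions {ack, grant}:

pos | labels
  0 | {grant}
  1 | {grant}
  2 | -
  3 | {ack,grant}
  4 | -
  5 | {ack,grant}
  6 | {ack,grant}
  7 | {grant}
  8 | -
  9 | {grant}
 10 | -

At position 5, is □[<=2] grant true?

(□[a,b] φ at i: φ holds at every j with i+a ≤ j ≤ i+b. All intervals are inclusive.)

Check grant at every j in [5,7]:
  j=5: true
  j=6: true
  j=7: true
All positions satisfy it → formula holds.

Holds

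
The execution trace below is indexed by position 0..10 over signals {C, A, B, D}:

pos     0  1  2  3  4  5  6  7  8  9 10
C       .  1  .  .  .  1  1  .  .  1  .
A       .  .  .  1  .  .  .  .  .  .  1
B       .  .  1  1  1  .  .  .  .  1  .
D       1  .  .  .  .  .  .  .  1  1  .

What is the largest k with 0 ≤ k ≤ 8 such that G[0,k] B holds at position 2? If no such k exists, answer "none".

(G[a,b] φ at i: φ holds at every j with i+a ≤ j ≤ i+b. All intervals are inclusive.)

B must hold from j=2 onward; find where it first fails.
  j=2: holds
  j=3: holds
  j=4: holds
  j=5: fails
Holds on [2,4], so largest k = 2.

2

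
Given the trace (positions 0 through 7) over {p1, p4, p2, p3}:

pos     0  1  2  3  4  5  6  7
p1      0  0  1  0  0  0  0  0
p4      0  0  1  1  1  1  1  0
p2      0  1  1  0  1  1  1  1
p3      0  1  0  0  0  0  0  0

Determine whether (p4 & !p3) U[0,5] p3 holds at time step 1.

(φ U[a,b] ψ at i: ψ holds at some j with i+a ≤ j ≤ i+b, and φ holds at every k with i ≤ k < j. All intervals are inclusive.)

Holds

Need some j in [1,6] with p3, and (p4 & !p3) at every k in [1,j-1].
  j=1: p3 holds; no prefix to check → satisfied.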